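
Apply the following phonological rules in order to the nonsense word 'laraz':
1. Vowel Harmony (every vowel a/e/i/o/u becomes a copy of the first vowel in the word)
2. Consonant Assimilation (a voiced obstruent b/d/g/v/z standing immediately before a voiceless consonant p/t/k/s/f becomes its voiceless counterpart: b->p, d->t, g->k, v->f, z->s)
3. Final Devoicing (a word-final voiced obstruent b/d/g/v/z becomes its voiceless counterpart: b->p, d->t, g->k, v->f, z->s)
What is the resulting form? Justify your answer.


Starting form: 'laraz'
Rule 1: Vowel Harmony: all vowels already match. No change.
Rule 2: Consonant Assimilation: no voiced obstruent (b/d/g/v/z) stands immediately before a voiceless consonant (p/t/k/s/f). No change.
Rule 3: Final Devoicing: word-final voiced obstruent 'z' becomes voiceless 's'. 'laraz' -> 'laras'
Final form: 'laras'

laras


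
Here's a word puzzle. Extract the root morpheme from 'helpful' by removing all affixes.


Remove suffix '-ful' from 'helpful' to get root 'help'.

help


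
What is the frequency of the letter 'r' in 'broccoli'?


Letter 'r' in 'broccoli': found at position(s) 2 = 1 occurrence(s).

1


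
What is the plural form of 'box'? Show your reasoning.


Apply rule: Add -es (sibilant/fricative ending). 'box' becomes 'boxes'.

boxes


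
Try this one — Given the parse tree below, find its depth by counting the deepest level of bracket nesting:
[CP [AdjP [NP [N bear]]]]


Count bracket nesting levels:
'[' at pos 0: depth = 1
'[' at pos 4: depth = 2
'[' at pos 10: depth = 3
'[' at pos 14: depth = 4
Maximum depth reached: 4

4


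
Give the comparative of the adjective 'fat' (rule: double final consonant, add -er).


Apply comparative formation (double final consonant, add -er): 'fat' -> 'fatter'.

fatter


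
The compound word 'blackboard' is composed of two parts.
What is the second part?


Split 'blackboard' into 'black' + 'board'. The second part is 'board'.

board


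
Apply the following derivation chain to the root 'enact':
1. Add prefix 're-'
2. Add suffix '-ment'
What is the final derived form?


Step 1: Add prefix 're-' to 'enact' = 'reenact'
Step 2: Add suffix '-ment' to 'reenact' = 'reenactment'

reenactment


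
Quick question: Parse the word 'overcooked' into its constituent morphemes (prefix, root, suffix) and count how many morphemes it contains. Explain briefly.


Step 1: Identify prefix: 'over' (meaning: excessively)
Step 2: Identify root: 'cook'
Step 3: Identify suffix(es): 'ed'
Decomposition: over- (prefix: excessively) + cook (root) + -ed (suffix: past)
Total morphemes: 3

3 morphemes (over- (prefix: excessively) + cook (root) + -ed (suffix: past))


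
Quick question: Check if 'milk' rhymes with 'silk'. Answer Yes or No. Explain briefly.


Rime (stressed vowel + following sounds) of 'milk': -ilk = /ɪlk/
Rime of 'silk': -ilk = /ɪlk/
/ɪlk/ and /ɪlk/ are the same ending sound, so the words rhyme.

Yes


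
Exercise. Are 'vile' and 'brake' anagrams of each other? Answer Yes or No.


Sorted letters of 'vile': 'eilv'
Sorted letters of 'brake': 'abekr'
They do not match.

No


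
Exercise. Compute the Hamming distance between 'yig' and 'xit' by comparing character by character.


Alignment:
Position 1: 'y' vs 'x' = DIFFER
Position 2: 'i' vs 'i' = match
Position 3: 'g' vs 't' = DIFFER
Total differences: 2

2


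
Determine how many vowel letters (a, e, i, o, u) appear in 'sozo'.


Vowels in 'sozo': o, o = 2 vowels.

2


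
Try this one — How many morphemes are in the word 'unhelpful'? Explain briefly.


Decomposition: un- (prefix) + help (root) + -ful (suffix) = 3 morpheme(s)

3 morphemes


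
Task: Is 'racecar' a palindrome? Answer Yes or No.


Forward: 'racecar'
Reversed: 'racecar'
They are identical.

Yes


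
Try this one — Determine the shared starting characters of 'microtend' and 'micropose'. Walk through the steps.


Compare from the start: 5 characters match: 'micro'. Mismatch at position 6: 't' vs 'p'.

micro


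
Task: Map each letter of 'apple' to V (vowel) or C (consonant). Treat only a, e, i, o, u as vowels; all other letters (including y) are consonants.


Letter mapping: a = V, p = C, p = C, l = C, e = V.

VCCCV


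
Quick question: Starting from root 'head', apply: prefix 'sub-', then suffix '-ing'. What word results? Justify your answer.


Step 1: Add prefix 'sub-' to 'head' = 'subhead'
Step 2: Add suffix '-ing' to 'subhead' = 'subheading'

subheading


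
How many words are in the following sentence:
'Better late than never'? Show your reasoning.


Split into words: Better | late | than | never = 4 words.

4


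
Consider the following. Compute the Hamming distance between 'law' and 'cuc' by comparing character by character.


Alignment:
Position 1: 'l' vs 'c' = DIFFER
Position 2: 'a' vs 'u' = DIFFER
Position 3: 'w' vs 'c' = DIFFER
Total differences: 3

3


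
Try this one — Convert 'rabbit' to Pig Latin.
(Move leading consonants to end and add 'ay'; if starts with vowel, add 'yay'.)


'rabbit': move consonant cluster 'r' to end and add 'ay': 'abbitray'.

abbitray


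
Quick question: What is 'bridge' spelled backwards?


Reverse 'bridge' character by character: 'egdirb'.

egdirb


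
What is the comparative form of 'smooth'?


Apply comparative formation (add -er): 'smooth' -> 'smoother'.

smoother


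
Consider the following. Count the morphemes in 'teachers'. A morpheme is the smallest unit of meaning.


Decomposition: teach (root) + -er (suffix) + -s (plural) = 3 morpheme(s)

3 morphemes


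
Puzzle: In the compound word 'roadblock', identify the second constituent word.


Split 'roadblock' into 'road' + 'block'. The second part is 'block'.

block


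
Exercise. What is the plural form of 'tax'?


Apply rule: Add -es (sibilant/fricative ending). 'tax' becomes 'taxes'.

taxes


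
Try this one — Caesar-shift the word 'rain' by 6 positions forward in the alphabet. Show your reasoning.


Shift each letter by 6: r -> x, a -> g, i -> o, n -> t. Result: 'xgot'.

xgot


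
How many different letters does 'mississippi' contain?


Unique letters in 'mississippi': {i, m, p, s} = 4 distinct letters.

4


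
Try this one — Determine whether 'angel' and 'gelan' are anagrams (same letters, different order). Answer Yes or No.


Sorted letters of 'angel': 'aegln'
Sorted letters of 'gelan': 'aegln'
They match.

Yes


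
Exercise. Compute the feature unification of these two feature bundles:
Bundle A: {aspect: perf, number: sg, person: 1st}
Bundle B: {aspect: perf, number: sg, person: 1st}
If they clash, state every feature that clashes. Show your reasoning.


Compare features:
aspect: A=perf vs B=perf -> unified: perf
number: A=sg vs B=sg -> unified: sg
person: A=1st vs B=1st -> unified: 1st
No clashes found.

Unified: {aspect: perf, number: sg, person: 1st}


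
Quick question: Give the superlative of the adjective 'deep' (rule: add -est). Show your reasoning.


Apply superlative formation (add -est): 'deep' -> 'deepest'.

deepest


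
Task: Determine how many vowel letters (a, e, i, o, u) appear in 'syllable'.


Vowels in 'syllable': a, e = 2 vowels.

2


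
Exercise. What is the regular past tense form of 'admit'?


Apply rule: Double final consonant and add -ed. 'admit' becomes 'admitted'.

admitted


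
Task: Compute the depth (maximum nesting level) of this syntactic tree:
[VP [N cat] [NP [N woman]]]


Count bracket nesting levels:
'[' at pos 0: depth = 1
'[' at pos 4: depth = 2
'[' at pos 12: depth = 2
'[' at pos 16: depth = 3
Maximum depth reached: 3

3


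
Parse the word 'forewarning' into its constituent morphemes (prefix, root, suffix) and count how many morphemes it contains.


Step 1: Identify prefix: 'fore' (meaning: before/front)
Step 2: Identify root: 'warn'
Step 3: Identify suffix(es): 'ing'
Decomposition: fore- (prefix: before/front) + warn (root) + -ing (suffix: ongoing action)
Total morphemes: 3

3 morphemes (fore- (prefix: before/front) + warn (root) + -ing (suffix: ongoing action))


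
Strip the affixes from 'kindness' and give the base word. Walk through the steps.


Remove suffix '-ness' from 'kindness' to get root 'kind'.

kind


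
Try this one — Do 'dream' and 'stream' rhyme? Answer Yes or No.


Rime (stressed vowel + following sounds) of 'dream': -eam = /iːm/
Rime of 'stream': -eam = /iːm/
/iːm/ and /iːm/ are the same ending sound, so the words rhyme.

Yes


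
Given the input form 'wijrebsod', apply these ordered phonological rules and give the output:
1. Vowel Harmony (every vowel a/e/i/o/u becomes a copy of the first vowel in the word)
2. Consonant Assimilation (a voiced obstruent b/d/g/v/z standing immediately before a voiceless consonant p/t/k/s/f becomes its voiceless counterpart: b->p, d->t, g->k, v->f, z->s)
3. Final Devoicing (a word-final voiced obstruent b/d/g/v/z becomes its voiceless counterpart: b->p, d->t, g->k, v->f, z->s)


Starting form: 'wijrebsod'
Rule 1: Vowel Harmony: all vowels become 'i' (matching first vowel). 'wijrebsod' -> 'wijribsid'
Rule 2: Consonant Assimilation: voiced obstruent before voiceless consonant becomes voiceless ('bs' -> 'ps'). 'wijribsid' -> 'wijripsid'
Rule 3: Final Devoicing: word-final voiced obstruent 'd' becomes voiceless 't'. 'wijripsid' -> 'wijripsit'
Final form: 'wijripsit'

wijripsit


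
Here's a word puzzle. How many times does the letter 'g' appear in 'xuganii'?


Letter 'g' in 'xuganii': found at position(s) 3 = 1 occurrence(s).

1


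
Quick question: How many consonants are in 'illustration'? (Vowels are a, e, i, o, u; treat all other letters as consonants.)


Consonants in 'illustration': l, l, s, t, r, t, n = 7 consonants.

7


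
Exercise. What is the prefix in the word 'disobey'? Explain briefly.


The word 'disobey' = 'dis' (prefix) + 'obey' (root). The prefix is 'dis'.

dis


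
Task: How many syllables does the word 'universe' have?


Break 'universe' into syllables: u-ni-verse -> u | ni | verse = 3 syllables

3 syllables


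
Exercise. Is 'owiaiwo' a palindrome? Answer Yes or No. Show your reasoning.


Forward: 'owiaiwo'
Reversed: 'owiaiwo'
They are identical.

Yes


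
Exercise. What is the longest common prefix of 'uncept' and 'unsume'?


Compare from the start: 2 characters match: 'un'. Mismatch at position 3: 'c' vs 's'.

un


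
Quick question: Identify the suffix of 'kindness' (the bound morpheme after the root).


The word 'kindness' = 'kind' (root) + '-ness' (suffix). The suffix is '-ness'.

ness


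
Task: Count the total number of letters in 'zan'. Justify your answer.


Spell out 'zan' and number each letter: z(1), a(2), n(3). Total: 3 letters.

3


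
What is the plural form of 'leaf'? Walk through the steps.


Apply rule: Change -f to -ves. 'leaf' becomes 'leaves'.

leaves


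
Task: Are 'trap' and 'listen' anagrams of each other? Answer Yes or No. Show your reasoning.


Sorted letters of 'trap': 'aprt'
Sorted letters of 'listen': 'eilnst'
They do not match.

No


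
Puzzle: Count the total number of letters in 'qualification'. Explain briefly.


Spell out 'qualification' and number each letter: q(1), u(2), a(3), l(4), i(5), f(6), i(7), c(8), a(9), t(10), i(11), o(12), n(13). Total: 13 letters.

13


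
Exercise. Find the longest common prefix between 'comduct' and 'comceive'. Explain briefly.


Compare from the start: 3 characters match: 'com'. Mismatch at position 4: 'd' vs 'c'.

com


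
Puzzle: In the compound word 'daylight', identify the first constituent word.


Split 'daylight' into 'day' + 'light'. The first part is 'day'.

day


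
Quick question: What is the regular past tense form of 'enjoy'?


Apply rule: Add -ed. 'enjoy' becomes 'enjoyed'.

enjoyed


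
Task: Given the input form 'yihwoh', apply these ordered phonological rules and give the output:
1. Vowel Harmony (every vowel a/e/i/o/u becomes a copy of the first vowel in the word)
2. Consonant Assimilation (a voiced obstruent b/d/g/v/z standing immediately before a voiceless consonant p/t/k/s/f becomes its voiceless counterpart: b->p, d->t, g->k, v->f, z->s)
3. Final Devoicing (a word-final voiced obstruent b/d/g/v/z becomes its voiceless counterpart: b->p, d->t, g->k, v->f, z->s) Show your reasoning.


Starting form: 'yihwoh'
Rule 1: Vowel Harmony: all vowels become 'i' (matching first vowel). 'yihwoh' -> 'yihwih'
Rule 2: Consonant Assimilation: no voiced obstruent (b/d/g/v/z) stands immediately before a voiceless consonant (p/t/k/s/f). No change.
Rule 3: Final Devoicing: final consonant 'h' is not one of the voiced obstruents b/d/g/v/z. No change.
Final form: 'yihwih'

yihwih


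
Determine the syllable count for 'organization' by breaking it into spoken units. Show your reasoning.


Break 'organization' into syllables: or-gan-i-za-tion -> or | gan | i | za | tion = 5 syllables

5 syllables


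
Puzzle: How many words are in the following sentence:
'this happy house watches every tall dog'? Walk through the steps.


Split into words: this | happy | house | watches | every | tall | dog = 7 words.

7


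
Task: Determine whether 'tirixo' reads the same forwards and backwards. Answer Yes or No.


Forward: 'tirixo'
Reversed: 'oxirit'
They differ.

No


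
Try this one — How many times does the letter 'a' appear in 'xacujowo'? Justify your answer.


Letter 'a' in 'xacujowo': found at position(s) 2 = 1 occurrence(s).

1


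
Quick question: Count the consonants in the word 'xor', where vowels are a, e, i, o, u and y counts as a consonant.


Consonants in 'xor': x, r = 2 consonants.

2


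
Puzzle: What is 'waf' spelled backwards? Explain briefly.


Reverse 'waf' character by character: 'faw'.

faw


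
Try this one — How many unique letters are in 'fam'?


Unique letters in 'fam': {a, f, m} = 3 distinct letters.

3


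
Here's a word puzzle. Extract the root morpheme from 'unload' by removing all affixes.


Remove prefix 'un' from 'unload' to get root 'load'.

load


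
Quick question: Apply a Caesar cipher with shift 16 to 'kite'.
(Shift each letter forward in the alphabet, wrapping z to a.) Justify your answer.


Shift each letter by 16: k -> a, i -> y, t -> j, e -> u. Result: 'ayju'.

ayju


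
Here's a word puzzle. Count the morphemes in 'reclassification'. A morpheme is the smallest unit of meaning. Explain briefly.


Decomposition: re- (prefix) + class (root) + -ify (suffix) + -ation (suffix) = 4 morpheme(s)

4 morphemes


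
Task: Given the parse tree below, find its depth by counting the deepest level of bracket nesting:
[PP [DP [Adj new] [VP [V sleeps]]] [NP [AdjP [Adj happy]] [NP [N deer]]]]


Count bracket nesting levels:
'[' at pos 0: depth = 1
'[' at pos 4: depth = 2
'[' at pos 8: depth = 3
'[' at pos 18: depth = 3
'[' at pos 22: depth = 4
'[' at pos 35: depth = 2
'[' at pos 39: depth = 3
'[' at pos 45: depth = 4
'[' at pos 58: depth = 3
'[' at pos 62: depth = 4
Maximum depth reached: 4

4


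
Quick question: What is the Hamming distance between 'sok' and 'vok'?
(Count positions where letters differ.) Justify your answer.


Alignment:
Position 1: 's' vs 'v' = DIFFER
Position 2: 'o' vs 'o' = match
Position 3: 'k' vs 'k' = match
Total differences: 1

1


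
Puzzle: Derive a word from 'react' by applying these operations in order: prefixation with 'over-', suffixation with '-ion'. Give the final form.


Step 1: Add prefix 'over-' to 'react' = 'overreact'
Step 2: Add suffix '-ion' to 'overreact' = 'overreaction'

overreaction


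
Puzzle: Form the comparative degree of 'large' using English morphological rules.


Apply comparative formation (ends in e: add -r): 'large' -> 'larger'.

larger


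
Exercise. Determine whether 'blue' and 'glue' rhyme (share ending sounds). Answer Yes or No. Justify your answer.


Rime (stressed vowel + following sounds) of 'blue': -ue = /uː/
Rime of 'glue': -ue = /uː/
/uː/ and /uː/ are the same ending sound, so the words rhyme.

Yes


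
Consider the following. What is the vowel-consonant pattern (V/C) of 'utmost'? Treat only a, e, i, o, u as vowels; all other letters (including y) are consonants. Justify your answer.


Letter mapping: u = V, t = C, m = C, o = V, s = C, t = C.

VCCVCC


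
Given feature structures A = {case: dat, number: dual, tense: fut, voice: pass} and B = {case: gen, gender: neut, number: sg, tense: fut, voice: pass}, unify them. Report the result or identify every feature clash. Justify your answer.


Compare features:
case: A=dat vs B=gen -> CLASH
gender: A=_ vs B=neut -> unified: neut
number: A=dual vs B=sg -> CLASH
tense: A=fut vs B=fut -> unified: fut
voice: A=pass vs B=pass -> unified: pass
Clashes detected on features 'case' (dat vs gen) and 'number' (dual vs sg); unification fails.

CLASH on 'case' (dat vs gen) and 'number' (dual vs sg)


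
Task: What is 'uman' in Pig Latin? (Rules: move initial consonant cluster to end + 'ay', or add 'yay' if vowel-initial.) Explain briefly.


'uman' starts with a vowel, so add 'yay': 'umanyay'.

umanyay


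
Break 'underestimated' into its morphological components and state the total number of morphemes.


Step 1: Identify prefix: 'under' (meaning: beneath/insufficient)
Step 2: Identify root: 'estimate'
Step 3: Identify suffix(es): 'ed'
Decomposition: under- (prefix: beneath/insufficient) + estimate (root) + -ed (suffix: past)
Total morphemes: 3

3 morphemes (under- (prefix: beneath/insufficient) + estimate (root) + -ed (suffix: past))


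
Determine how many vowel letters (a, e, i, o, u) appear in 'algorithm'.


Vowels in 'algorithm': a, o, i = 3 vowels.

3


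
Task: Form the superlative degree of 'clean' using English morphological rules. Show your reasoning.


Apply superlative formation (add -est): 'clean' -> 'cleanest'.

cleanest


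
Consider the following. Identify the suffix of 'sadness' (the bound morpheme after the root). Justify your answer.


The word 'sadness' = 'sad' (root) + '-ness' (suffix). The suffix is '-ness'.

ness


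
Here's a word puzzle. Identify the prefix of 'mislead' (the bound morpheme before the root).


The word 'mislead' = 'mis' (prefix) + 'lead' (root). The prefix is 'mis'.

mis


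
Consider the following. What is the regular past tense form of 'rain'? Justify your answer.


Apply rule: Add -ed. 'rain' becomes 'rained'.

rained


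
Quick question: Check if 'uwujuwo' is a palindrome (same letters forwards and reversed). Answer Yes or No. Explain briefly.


Forward: 'uwujuwo'
Reversed: 'owujuwu'
They differ.

No


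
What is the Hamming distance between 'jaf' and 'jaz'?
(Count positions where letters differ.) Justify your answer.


Alignment:
Position 1: 'j' vs 'j' = match
Position 2: 'a' vs 'a' = match
Position 3: 'f' vs 'z' = DIFFER
Total differences: 1

1


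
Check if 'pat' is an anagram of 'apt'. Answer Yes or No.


Sorted letters of 'pat': 'apt'
Sorted letters of 'apt': 'apt'
They match.

Yes


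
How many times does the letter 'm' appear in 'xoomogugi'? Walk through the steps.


Letter 'm' in 'xoomogugi': found at position(s) 4 = 1 occurrence(s).

1


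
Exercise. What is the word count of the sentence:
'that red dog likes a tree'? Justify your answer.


Split into words: that | red | dog | likes | a | tree = 6 words.

6


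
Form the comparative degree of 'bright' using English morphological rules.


Apply comparative formation (add -er): 'bright' -> 'brighter'.

brighter


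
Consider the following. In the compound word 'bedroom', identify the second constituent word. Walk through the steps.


Split 'bedroom' into 'bed' + 'room'. The second part is 'room'.

room


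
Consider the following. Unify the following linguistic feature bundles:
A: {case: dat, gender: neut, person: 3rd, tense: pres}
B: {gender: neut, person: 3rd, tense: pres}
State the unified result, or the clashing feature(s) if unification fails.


Compare features:
case: A=dat vs B=_ -> unified: dat
gender: A=neut vs B=neut -> unified: neut
person: A=3rd vs B=3rd -> unified: 3rd
tense: A=pres vs B=pres -> unified: pres
No clashes found.

Unified: {case: dat, gender: neut, person: 3rd, tense: pres}


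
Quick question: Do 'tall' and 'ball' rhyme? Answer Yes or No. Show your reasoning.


Rime (stressed vowel + following sounds) of 'tall': -all = /ɔːl/
Rime of 'ball': -all = /ɔːl/
/ɔːl/ and /ɔːl/ are the same ending sound, so the words rhyme.

Yes


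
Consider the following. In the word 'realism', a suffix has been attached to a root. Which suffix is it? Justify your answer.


The word 'realism' = 'real' (root) + '-ism' (suffix). The suffix is '-ism'.

ism


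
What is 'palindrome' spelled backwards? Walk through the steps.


Reverse 'palindrome' character by character: 'emordnilap'.

emordnilap


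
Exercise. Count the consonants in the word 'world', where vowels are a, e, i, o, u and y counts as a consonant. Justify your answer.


Consonants in 'world': w, r, l, d = 4 consonants.

4


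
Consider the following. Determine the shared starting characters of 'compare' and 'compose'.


Compare from the start: 4 characters match: 'comp'. Mismatch at position 5: 'a' vs 'o'.

comp


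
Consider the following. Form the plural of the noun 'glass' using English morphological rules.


Apply rule: Add -es (sibilant/fricative ending). 'glass' becomes 'glasses'.

glasses


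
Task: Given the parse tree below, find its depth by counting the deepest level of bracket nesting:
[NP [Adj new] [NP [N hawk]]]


Count bracket nesting levels:
'[' at pos 0: depth = 1
'[' at pos 4: depth = 2
'[' at pos 14: depth = 2
'[' at pos 18: depth = 3
Maximum depth reached: 3

3


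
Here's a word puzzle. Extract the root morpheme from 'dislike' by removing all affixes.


Remove prefix 'dis' from 'dislike' to get root 'like'.

like


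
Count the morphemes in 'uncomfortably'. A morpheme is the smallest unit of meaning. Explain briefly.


Decomposition: un- (prefix) + comfort (root) + -able (suffix) + -ly (suffix) = 4 morpheme(s)

4 morphemes


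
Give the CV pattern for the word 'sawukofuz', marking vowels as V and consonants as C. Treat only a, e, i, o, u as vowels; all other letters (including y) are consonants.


Letter mapping: s = C, a = V, w = C, u = V, k = C, o = V, f = C, u = V, z = C.

CVCVCVCVC


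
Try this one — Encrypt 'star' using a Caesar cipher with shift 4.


Shift each letter by 4: s -> w, t -> x, a -> e, r -> v. Result: 'wxev'.

wxev


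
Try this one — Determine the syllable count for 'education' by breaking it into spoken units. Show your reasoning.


Break 'education' into syllables: ed-u-ca-tion -> ed | u | ca | tion = 4 syllables

4 syllables


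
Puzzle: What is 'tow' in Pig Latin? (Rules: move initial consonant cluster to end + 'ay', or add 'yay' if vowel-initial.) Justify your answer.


'tow': move consonant cluster 't' to end and add 'ay': 'owtay'.

owtay


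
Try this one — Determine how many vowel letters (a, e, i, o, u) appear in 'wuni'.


Vowels in 'wuni': u, i = 2 vowels.

2


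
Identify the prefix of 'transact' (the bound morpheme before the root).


The word 'transact' = 'trans' (prefix) + 'act' (root). The prefix is 'trans'.

trans


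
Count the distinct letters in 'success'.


Unique letters in 'success': {c, e, s, u} = 4 distinct letters.

4


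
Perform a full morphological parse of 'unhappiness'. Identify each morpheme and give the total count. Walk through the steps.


Step 1: Identify prefix: 'un' (meaning: not/reverse)
Step 2: Identify root: 'happy'
Step 3: Identify suffix(es): 'ness'
Decomposition: un- (prefix: not/reverse) + happy (root) + -ness (suffix: state of)
Total morphemes: 3

3 morphemes (un- (prefix: not/reverse) + happy (root) + -ness (suffix: state of))


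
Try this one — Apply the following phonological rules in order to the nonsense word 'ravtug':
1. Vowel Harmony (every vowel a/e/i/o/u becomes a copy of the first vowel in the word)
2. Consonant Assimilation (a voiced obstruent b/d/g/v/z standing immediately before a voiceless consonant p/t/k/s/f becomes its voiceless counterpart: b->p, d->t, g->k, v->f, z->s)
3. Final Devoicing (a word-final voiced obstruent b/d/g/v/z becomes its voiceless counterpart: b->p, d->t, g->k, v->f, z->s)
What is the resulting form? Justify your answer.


Starting form: 'ravtug'
Rule 1: Vowel Harmony: all vowels become 'a' (matching first vowel). 'ravtug' -> 'ravtag'
Rule 2: Consonant Assimilation: voiced obstruent before voiceless consonant becomes voiceless ('vt' -> 'ft'). 'ravtag' -> 'raftag'
Rule 3: Final Devoicing: word-final voiced obstruent 'g' becomes voiceless 'k'. 'raftag' -> 'raftak'
Final form: 'raftak'

raftak


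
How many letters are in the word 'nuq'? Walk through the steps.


Spell out 'nuq' and number each letter: n(1), u(2), q(3). Total: 3 letters.

3


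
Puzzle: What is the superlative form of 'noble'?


Apply superlative formation (ends in e: add -st): 'noble' -> 'noblest'.

noblest


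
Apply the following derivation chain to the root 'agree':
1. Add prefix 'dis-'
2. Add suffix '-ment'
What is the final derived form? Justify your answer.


Step 1: Add prefix 'dis-' to 'agree' = 'disagree'
Step 2: Add suffix '-ment' to 'disagree' = 'disagreement'

disagreement


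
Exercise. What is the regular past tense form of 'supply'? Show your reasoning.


Apply rule: Change -y to -ied. 'supply' becomes 'supplied'.

supplied


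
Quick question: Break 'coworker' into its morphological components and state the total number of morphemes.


Step 1: Identify prefix: 'co' (meaning: together)
Step 2: Identify root: 'work'
Step 3: Identify suffix(es): 'er'
Decomposition: co- (prefix: together) + work (root) + -er (suffix: one who)
Total morphemes: 3

3 morphemes (co- (prefix: together) + work (root) + -er (suffix: one who))


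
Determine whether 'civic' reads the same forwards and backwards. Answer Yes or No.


Forward: 'civic'
Reversed: 'civic'
They are identical.

Yes


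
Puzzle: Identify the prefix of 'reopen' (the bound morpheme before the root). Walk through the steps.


The word 'reopen' = 're' (prefix) + 'open' (root). The prefix is 're'.

re


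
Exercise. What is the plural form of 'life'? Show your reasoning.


Apply rule: Change -fe to -ves. 'life' becomes 'lives'.

lives


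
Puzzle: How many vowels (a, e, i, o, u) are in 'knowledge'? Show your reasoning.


Vowels in 'knowledge': o, e, e = 3 vowels.

3


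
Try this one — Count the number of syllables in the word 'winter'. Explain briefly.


Break 'winter' into syllables: win-ter -> win | ter = 2 syllables

2 syllables


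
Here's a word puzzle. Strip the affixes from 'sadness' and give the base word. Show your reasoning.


Remove suffix '-ness' from 'sadness' to get root 'sad'.

sad


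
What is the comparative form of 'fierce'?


Apply comparative formation (ends in e: add -r): 'fierce' -> 'fiercer'.

fiercer


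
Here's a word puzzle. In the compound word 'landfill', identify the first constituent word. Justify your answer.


Split 'landfill' into 'land' + 'fill'. The first part is 'land'.

land


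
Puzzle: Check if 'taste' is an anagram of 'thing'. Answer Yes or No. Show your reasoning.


Sorted letters of 'taste': 'aestt'
Sorted letters of 'thing': 'ghint'
They do not match.

No


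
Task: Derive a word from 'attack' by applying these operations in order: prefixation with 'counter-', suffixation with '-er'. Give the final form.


Step 1: Add prefix 'counter-' to 'attack' = 'counterattack'
Step 2: Add suffix '-er' to 'counterattack' = 'counterattacker'

counterattacker


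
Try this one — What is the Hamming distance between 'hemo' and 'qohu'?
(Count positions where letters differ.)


Alignment:
Position 1: 'h' vs 'q' = DIFFER
Position 2: 'e' vs 'o' = DIFFER
Position 3: 'm' vs 'h' = DIFFER
Position 4: 'o' vs 'u' = DIFFER
Total differences: 4

4


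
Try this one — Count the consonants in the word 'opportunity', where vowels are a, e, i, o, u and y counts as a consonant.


Consonants in 'opportunity': p, p, r, t, n, t, y = 7 consonants.

7


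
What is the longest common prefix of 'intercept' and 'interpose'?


Compare from the start: 5 characters match: 'inter'. Mismatch at position 6: 'c' vs 'p'.

inter


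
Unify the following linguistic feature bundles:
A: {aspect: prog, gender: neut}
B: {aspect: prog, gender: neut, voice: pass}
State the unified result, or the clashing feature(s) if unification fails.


Compare features:
aspect: A=prog vs B=prog -> unified: prog
gender: A=neut vs B=neut -> unified: neut
voice: A=_ vs B=pass -> unified: pass
No clashes found.

Unified: {aspect: prog, gender: neut, voice: pass}


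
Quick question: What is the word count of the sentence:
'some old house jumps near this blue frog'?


Split into words: some | old | house | jumps | near | this | blue | frog = 8 words.

8


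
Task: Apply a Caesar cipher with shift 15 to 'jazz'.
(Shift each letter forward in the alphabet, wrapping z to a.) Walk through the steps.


Shift each letter by 15: j -> y, a -> p, z -> o, z -> o. Result: 'ypoo'.

ypoo


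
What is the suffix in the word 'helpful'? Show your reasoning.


The word 'helpful' = 'help' (root) + '-ful' (suffix). The suffix is '-ful'.

ful


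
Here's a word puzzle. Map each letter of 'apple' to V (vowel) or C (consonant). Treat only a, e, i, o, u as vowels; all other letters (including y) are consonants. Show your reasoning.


Letter mapping: a = V, p = C, p = C, l = C, e = V.

VCCCV


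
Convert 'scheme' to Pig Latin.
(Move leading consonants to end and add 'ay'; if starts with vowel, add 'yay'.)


'scheme': move consonant cluster 'sch' to end and add 'ay': 'emeschay'.

emeschay


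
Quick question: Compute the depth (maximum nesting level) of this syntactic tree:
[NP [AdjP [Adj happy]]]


Count bracket nesting levels:
'[' at pos 0: depth = 1
'[' at pos 4: depth = 2
'[' at pos 10: depth = 3
Maximum depth reached: 3

3


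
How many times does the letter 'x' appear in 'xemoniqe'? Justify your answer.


Letter 'x' in 'xemoniqe': found at position(s) 1 = 1 occurrence(s).

1


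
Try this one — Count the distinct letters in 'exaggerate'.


Unique letters in 'exaggerate': {a, e, g, r, t, x} = 6 distinct letters.

6


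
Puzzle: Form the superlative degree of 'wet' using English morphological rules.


Apply superlative formation (double final consonant, add -est): 'wet' -> 'wettest'.

wettest


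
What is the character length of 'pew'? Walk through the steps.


Spell out 'pew' and number each letter: p(1), e(2), w(3). Total: 3 letters.

3


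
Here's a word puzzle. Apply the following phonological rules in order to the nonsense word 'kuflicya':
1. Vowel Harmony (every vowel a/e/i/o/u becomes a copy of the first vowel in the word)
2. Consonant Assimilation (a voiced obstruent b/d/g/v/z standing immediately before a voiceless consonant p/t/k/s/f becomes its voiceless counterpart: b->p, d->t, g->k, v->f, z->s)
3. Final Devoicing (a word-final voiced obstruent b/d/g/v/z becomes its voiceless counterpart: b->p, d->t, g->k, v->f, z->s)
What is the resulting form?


Starting form: 'kuflicya'
Rule 1: Vowel Harmony: all vowels become 'u' (matching first vowel). 'kuflicya' -> 'kuflucyu'
Rule 2: Consonant Assimilation: no voiced obstruent (b/d/g/v/z) stands immediately before a voiceless consonant (p/t/k/s/f). No change.
Rule 3: Final Devoicing: the word ends in the vowel 'u', not a consonant. No change.
Final form: 'kuflucyu'

kuflucyu


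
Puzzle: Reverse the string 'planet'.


Reverse 'planet' character by character: 'tenalp'.

tenalp


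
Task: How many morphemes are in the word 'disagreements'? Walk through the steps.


Decomposition: dis- (prefix) + agree (root) + -ment (suffix) + -s (plural) = 4 morpheme(s)

4 morphemes


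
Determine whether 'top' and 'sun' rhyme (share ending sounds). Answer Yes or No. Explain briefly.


Rime (stressed vowel + following sounds) of 'top': -op = /ɒp/
Rime of 'sun': -un = /ʌn/
/ɒp/ and /ʌn/ are different ending sounds, so the words do not rhyme.

No


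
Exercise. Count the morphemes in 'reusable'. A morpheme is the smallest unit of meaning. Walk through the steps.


Decomposition: re- (prefix) + use (root) + -able (suffix) = 3 morpheme(s)

3 morphemes


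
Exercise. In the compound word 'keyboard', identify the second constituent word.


Split 'keyboard' into 'key' + 'board'. The second part is 'board'.

board


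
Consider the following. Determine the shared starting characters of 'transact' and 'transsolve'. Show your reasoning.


Compare from the start: 5 characters match: 'trans'. Mismatch at position 6: 'a' vs 's'.

trans


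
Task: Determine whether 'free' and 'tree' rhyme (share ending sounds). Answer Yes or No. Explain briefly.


Rime (stressed vowel + following sounds) of 'free': -ee = /iː/
Rime of 'tree': -ee = /iː/
/iː/ and /iː/ are the same ending sound, so the words rhyme.

Yes


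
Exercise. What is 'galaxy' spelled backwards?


Reverse 'galaxy' character by character: 'yxalag'.

yxalag


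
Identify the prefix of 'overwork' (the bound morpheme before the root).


The word 'overwork' = 'over' (prefix) + 'work' (root). The prefix is 'over'.

over


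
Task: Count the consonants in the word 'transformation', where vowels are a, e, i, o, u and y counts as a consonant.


Consonants in 'transformation': t, r, n, s, f, r, m, t, n = 9 consonants.

9


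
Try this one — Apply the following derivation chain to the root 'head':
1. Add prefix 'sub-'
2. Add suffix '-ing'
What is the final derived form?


Step 1: Add prefix 'sub-' to 'head' = 'subhead'
Step 2: Add suffix '-ing' to 'subhead' = 'subheading'

subheading


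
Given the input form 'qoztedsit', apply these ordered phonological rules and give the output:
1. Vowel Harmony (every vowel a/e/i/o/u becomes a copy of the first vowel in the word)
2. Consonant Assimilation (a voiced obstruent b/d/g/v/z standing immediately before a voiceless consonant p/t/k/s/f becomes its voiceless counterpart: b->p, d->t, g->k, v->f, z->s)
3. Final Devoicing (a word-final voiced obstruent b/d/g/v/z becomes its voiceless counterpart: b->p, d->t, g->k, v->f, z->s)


Starting form: 'qoztedsit'
Rule 1: Vowel Harmony: all vowels become 'o' (matching first vowel). 'qoztedsit' -> 'qoztodsot'
Rule 2: Consonant Assimilation: voiced obstruent before voiceless consonant becomes voiceless ('zt' -> 'st', 'ds' -> 'ts'). 'qoztodsot' -> 'qostotsot'
Rule 3: Final Devoicing: final consonant 't' is not one of the voiced obstruents b/d/g/v/z. No change.
Final form: 'qostotsot'

qostotsot


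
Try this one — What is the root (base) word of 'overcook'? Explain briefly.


Remove prefix 'over' from 'overcook' to get root 'cook'.

cook


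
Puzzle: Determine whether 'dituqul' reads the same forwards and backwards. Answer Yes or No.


Forward: 'dituqul'
Reversed: 'luqutid'
They differ.

No


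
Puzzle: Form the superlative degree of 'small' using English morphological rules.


Apply superlative formation (add -est): 'small' -> 'smallest'.

smallest


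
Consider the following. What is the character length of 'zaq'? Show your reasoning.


Spell out 'zaq' and number each letter: z(1), a(2), q(3). Total: 3 letters.

3


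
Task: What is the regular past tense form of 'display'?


Apply rule: Add -ed. 'display' becomes 'displayed'.

displayed


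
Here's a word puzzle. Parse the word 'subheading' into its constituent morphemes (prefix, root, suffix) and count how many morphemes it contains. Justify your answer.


Step 1: Identify prefix: 'sub' (meaning: below)
Step 2: Identify root: 'head'
Step 3: Identify suffix(es): 'ing'
Decomposition: sub- (prefix: below) + head (root) + -ing (suffix: ongoing/result)
Total morphemes: 3

3 morphemes (sub- (prefix: below) + head (root) + -ing (suffix: ongoing/result))


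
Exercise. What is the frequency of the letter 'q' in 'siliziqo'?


Letter 'q' in 'siliziqo': found at position(s) 7 = 1 occurrence(s).

1


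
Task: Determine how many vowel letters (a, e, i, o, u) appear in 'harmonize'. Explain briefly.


Vowels in 'harmonize': a, o, i, e = 4 vowels.

4


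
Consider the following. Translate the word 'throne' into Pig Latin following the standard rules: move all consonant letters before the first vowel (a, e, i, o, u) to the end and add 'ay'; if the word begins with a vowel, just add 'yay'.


'throne': move consonant cluster 'thr' to end and add 'ay': 'onethray'.

onethray


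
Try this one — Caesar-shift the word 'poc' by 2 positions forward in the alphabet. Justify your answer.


Shift each letter by 2: p -> r, o -> q, c -> e. Result: 'rqe'.

rqe


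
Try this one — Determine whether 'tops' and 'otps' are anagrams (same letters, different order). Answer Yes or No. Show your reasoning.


Sorted letters of 'tops': 'opst'
Sorted letters of 'otps': 'opst'
They match.

Yes


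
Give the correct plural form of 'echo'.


Apply rule: Add -es (consonant + o). 'echo' becomes 'echoes'.

echoes


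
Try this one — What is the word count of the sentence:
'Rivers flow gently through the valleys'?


Split into words: Rivers | flow | gently | through | the | valleys = 6 words.

6


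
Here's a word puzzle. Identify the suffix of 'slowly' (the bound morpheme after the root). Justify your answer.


The word 'slowly' = 'slow' (root) + '-ly' (suffix). The suffix is '-ly'.

ly


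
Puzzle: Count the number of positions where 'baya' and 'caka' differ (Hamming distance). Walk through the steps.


Alignment:
Position 1: 'b' vs 'c' = DIFFER
Position 2: 'a' vs 'a' = match
Position 3: 'y' vs 'k' = DIFFER
Position 4: 'a' vs 'a' = match
Total differences: 2

2


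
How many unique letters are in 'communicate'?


Unique letters in 'communicate': {a, c, e, i, m, n, o, t, u} = 9 distinct letters.

9


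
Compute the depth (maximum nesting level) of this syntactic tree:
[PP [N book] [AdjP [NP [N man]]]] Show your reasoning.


Count bracket nesting levels:
'[' at pos 0: depth = 1
'[' at pos 4: depth = 2
'[' at pos 13: depth = 2
'[' at pos 19: depth = 3
'[' at pos 23: depth = 4
Maximum depth reached: 4

4


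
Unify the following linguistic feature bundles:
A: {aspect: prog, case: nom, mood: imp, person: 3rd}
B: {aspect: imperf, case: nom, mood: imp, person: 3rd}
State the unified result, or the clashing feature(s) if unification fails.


Compare features:
aspect: A=prog vs B=imperf -> CLASH
case: A=nom vs B=nom -> unified: nom
mood: A=imp vs B=imp -> unified: imp
person: A=3rd vs B=3rd -> unified: 3rd
Clash detected on feature 'aspect' (prog vs imperf); unification fails.

CLASH on 'aspect' (prog vs imperf)


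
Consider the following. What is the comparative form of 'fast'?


Apply comparative formation (add -er): 'fast' -> 'faster'.

faster


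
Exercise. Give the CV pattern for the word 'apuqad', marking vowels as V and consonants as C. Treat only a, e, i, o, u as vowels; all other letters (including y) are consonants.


Letter mapping: a = V, p = C, u = V, q = C, a = V, d = C.

VCVCVC


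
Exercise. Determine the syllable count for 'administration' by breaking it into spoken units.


Break 'administration' into syllables: ad-min-is-tra-tion -> ad | min | is | tra | tion = 5 syllables

5 syllables


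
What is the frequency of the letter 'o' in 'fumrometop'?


Letter 'o' in 'fumrometop': found at position(s) 5, 9 = 2 occurrence(s).

2
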